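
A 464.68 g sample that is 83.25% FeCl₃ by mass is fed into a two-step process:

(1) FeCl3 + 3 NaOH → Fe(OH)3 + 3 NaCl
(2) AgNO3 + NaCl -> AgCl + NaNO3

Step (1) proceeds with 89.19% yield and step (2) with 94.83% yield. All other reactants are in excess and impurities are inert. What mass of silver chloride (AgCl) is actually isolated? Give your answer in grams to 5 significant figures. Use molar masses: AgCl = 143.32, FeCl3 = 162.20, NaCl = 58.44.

Pure FeCl3 = 464.68 × 0.8325 = 386.846 g.
n(FeCl3) = 386.846 / 162.20 = 2.38499 mol.
Step 1 (FeCl3:NaCl = 1:3): theoretical n(NaCl) = 7.15498 mol; at 89.19% yield, n(NaCl) = 6.38153 mol.
Step 2 (NaCl:AgCl = 1:1): theoretical n(AgCl) = 6.38153 mol, so theoretical mass = 6.38153 × 143.32 = 914.601 g.
At 94.83% yield, actual mass of AgCl = 914.601 × 0.9483 = 867.316 g.

867.32 g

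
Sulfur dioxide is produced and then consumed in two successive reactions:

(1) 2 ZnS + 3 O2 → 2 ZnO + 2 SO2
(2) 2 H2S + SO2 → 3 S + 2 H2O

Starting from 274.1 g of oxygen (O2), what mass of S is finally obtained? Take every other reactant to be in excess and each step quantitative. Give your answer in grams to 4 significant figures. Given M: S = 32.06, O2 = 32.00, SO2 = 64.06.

n(O2) = 274.10 / 32.00 = 8.5656 mol.
Step 1 gives a 3:2 ratio of O2 to SO2, so n(SO2) = 5.7104 mol.
In step 2 the SO2:S ratio is 1:3, so n(S) = 17.131 mol.
Mass of S = 17.131 × 32.06 = 549.23 g.

549.2 g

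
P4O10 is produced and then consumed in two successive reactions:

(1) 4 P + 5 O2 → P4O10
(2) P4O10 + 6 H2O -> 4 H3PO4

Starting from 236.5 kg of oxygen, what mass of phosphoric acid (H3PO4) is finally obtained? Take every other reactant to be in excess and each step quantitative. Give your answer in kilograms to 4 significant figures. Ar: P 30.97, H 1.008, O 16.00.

M(O2) = 2(16.00) = 32.00 g/mol.
M(H3PO4) = 3(1.008) + 30.97 + 4(16.00) = 97.994 g/mol.
236.5 kg = 236500 g.
n(O2) = 236500 / 32.00 = 7390.6 mol.
Step 1 gives a 5:1 ratio of O2 to P4O10, so n(P4O10) = 1478.1 mol.
In step 2 the P4O10:H3PO4 ratio is 1:4, so n(H3PO4) = 5912.5 mol.
Mass of H3PO4 = 5912.5 × 97.994 = 579390 g = 579.4 kg.

579.4 kg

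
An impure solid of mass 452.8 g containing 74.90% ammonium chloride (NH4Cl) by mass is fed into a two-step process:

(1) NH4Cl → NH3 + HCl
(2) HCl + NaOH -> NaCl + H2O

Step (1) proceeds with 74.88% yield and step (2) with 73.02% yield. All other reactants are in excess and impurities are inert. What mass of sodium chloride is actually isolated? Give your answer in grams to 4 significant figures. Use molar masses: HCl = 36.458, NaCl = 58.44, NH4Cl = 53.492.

Pure NH4Cl = 452.8 × 0.7490 = 339.15 g.
n(NH4Cl) = 339.15 / 53.492 = 6.3401 mol.
Step 1 (NH4Cl:HCl = 1:1): theoretical n(HCl) = 6.3401 mol; at 74.88% yield, n(HCl) = 4.7475 mol.
Step 2 (HCl:NaCl = 1:1): theoretical n(NaCl) = 4.7475 mol, so theoretical mass = 4.7475 × 58.44 = 277.44 g.
At 73.02% yield, actual mass of NaCl = 277.44 × 0.7302 = 202.59 g.

202.6 g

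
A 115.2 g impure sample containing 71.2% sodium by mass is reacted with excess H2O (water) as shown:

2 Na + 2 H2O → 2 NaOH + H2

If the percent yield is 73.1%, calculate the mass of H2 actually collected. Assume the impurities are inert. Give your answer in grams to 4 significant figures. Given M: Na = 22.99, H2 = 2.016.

2.629 g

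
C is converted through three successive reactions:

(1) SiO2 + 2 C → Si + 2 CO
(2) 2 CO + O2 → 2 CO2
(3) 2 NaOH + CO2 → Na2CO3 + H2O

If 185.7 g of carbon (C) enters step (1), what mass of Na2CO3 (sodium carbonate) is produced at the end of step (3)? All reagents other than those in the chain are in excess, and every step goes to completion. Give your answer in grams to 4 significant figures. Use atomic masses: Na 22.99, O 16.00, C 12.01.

1639 g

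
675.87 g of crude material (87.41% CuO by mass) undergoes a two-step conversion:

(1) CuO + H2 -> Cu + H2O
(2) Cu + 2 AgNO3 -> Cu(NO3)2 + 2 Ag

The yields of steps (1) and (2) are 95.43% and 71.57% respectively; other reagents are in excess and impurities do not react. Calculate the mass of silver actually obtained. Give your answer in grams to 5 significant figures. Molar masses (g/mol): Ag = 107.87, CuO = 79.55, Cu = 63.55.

Pure CuO = 675.87 × 0.8741 = 590.778 g.
n(CuO) = 590.778 / 79.55 = 7.42650 mol.
Step 1 (CuO:Cu = 1:1): theoretical n(Cu) = 7.42650 mol; at 95.43% yield, n(Cu) = 7.08711 mol.
Step 2 (Cu:Ag = 1:2): theoretical n(Ag) = 14.1742 mol, so theoretical mass = 14.1742 × 107.87 = 1528.97 g.
At 71.57% yield, actual mass of Ag = 1528.97 × 0.7157 = 1094.29 g.

1094.3 g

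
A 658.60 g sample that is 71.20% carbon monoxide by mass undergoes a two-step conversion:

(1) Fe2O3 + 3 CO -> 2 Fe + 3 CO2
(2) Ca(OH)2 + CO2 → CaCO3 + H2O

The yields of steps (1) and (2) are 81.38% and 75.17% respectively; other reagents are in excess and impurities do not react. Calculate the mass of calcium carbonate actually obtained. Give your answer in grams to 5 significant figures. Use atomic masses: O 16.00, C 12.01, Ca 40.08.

Pure CO = 658.60 × 0.7120 = 468.923 g.
M(CO) = 12.01 + 16.00 = 28.01 g/mol.
M(CaCO3) = 40.08 + 12.01 + 3(16.00) = 100.09 g/mol.
n(CO) = 468.923 / 28.01 = 16.7413 mol.
Step 1 (CO:CO2 = 3:3): theoretical n(CO2) = 16.7413 mol; at 81.38% yield, n(CO2) = 13.6241 mol.
Step 2 (CO2:CaCO3 = 1:1): theoretical n(CaCO3) = 13.6241 mol, so theoretical mass = 13.6241 × 100.09 = 1363.63 g.
At 75.17% yield, actual mass of CaCO3 = 1363.63 × 0.7517 = 1025.04 g.

1025.0 g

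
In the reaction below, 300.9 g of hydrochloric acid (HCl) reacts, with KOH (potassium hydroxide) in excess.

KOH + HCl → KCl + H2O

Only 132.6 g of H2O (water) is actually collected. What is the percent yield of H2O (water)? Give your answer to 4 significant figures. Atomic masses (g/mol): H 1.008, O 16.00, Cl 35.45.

89.18 %

M(HCl) = 1.008 + 35.45 = 36.458 g/mol.
M(H2O) = 2(1.008) + 16.00 = 18.016 g/mol.
n(HCl) = 300.90 g / 36.458 g/mol = 8.2533 mol.
From the equation the HCl:H2O mole ratio is 1:1, so n(H2O) = 8.2533 × 1/1 = 8.2533 mol.
Mass of H2O = 8.2533 mol × 18.016 g/mol = 148.69 g.
This is the theoretical yield. Percent yield = 132.6 g / 148.69 g × 100% = 89.178%.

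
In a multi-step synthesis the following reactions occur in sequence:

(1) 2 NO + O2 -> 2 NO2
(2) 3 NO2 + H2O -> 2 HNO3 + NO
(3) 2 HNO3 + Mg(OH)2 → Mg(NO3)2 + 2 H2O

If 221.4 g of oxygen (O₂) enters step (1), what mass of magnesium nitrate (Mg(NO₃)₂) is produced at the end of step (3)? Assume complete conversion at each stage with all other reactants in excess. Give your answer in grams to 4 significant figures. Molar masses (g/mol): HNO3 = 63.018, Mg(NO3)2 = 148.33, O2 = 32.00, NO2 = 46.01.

684.2 g

n(O2) = 221.4 / 32.00 = 6.9188 mol.
Reaction (1): O2→NO2 ratio 1:2 ⇒ n(NO2) = 13.838 mol.
Reaction (2): NO2→HNO3 ratio 3:2 ⇒ n(HNO3) = 9.2250 mol.
Reaction (3): HNO3→Mg(NO3)2 ratio 2:1 ⇒ n(Mg(NO3)2) = 4.6125 mol.
Mass of Mg(NO3)2 = 4.6125 × 148.33 = 684.17 g.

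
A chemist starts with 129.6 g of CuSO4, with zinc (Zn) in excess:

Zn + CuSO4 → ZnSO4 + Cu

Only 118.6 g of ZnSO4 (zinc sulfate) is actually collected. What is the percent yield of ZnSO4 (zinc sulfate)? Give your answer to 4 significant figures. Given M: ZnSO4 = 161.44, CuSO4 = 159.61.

90.48 %

n(CuSO4) = 129.60 g / 159.61 g/mol = 0.81198 mol.
From the equation the CuSO4:ZnSO4 mole ratio is 1:1, so n(ZnSO4) = 0.81198 × 1/1 = 0.81198 mol.
Mass of ZnSO4 = 0.81198 mol × 161.44 g/mol = 131.09 g.
This is the theoretical yield. Percent yield = 118.6 g / 131.09 g × 100% = 90.475%.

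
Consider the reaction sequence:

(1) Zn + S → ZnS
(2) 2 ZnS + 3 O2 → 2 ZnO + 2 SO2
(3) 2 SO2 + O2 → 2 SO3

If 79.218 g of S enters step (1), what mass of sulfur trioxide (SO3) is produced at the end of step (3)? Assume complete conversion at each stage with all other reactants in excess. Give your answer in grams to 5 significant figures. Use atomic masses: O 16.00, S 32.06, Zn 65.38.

M(S) = 32.06 g/mol.
M(SO3) = 32.06 + 3(16.00) = 80.06 g/mol.
n(S) = 79.218 / 32.06 = 2.47093 mol.
Reaction (1): S→ZnS ratio 1:1 ⇒ n(ZnS) = 2.47093 mol.
Reaction (2): ZnS→SO2 ratio 2:2 ⇒ n(SO2) = 2.47093 mol.
Reaction (3): SO2→SO3 ratio 2:2 ⇒ n(SO3) = 2.47093 mol.
Mass of SO3 = 2.47093 × 80.06 = 197.823 g.

197.82 g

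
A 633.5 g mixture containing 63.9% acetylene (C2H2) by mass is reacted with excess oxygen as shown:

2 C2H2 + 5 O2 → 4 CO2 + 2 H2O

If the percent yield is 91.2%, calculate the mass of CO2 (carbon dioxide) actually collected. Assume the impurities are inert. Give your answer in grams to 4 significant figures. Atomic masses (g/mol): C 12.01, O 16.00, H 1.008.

1248 g

Pure C2H2 available = 633.5 g × 0.639 = 404.81 g.
M(C2H2) = 2(12.01) + 2(1.008) = 26.036 g/mol.
M(CO2) = 12.01 + 2(16.00) = 44.01 g/mol.
n(C2H2) = 404.81 g / 26.036 g/mol = 15.548 mol.
From the equation the C2H2:CO2 mole ratio is 2:4, so n(CO2) = 15.548 × 4/2 = 31.096 mol.
Mass of CO2 = 31.096 mol × 44.01 g/mol = 1368.5 g.
Actual mass collected = 1368.5 g × 0.912 = 1248.1 g.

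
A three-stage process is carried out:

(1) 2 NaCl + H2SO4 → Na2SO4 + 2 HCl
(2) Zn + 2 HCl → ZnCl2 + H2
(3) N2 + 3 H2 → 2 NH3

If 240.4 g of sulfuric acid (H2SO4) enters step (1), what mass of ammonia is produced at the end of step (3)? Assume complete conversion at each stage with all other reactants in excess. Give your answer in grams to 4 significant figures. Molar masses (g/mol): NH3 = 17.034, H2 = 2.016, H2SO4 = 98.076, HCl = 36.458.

27.84 g

n(H2SO4) = 240.4 / 98.076 = 2.4512 mol.
Reaction (1): H2SO4→HCl ratio 1:2 ⇒ n(HCl) = 4.9023 mol.
Reaction (2): HCl→H2 ratio 2:1 ⇒ n(H2) = 2.4512 mol.
Reaction (3): H2→NH3 ratio 3:2 ⇒ n(NH3) = 1.6341 mol.
Mass of NH3 = 1.6341 × 17.034 = 27.835 g.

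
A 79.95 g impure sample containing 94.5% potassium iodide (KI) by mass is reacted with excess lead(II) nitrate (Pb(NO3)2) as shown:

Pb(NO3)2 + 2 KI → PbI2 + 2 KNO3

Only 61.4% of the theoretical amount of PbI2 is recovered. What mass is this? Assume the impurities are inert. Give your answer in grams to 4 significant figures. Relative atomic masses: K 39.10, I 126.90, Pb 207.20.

Pure KI available = 79.95 g × 0.945 = 75.553 g.
M(KI) = 39.10 + 126.90 = 166.00 g/mol.
M(PbI2) = 207.20 + 2(126.90) = 461.00 g/mol.
n(KI) = 75.553 g / 166.00 g/mol = 0.45514 mol.
From the equation the KI:PbI2 mole ratio is 2:1, so n(PbI2) = 0.45514 × 1/2 = 0.22757 mol.
Mass of PbI2 = 0.22757 mol × 461.00 g/mol = 104.91 g.
Actual mass collected = 104.91 g × 0.614 = 64.414 g.

64.41 g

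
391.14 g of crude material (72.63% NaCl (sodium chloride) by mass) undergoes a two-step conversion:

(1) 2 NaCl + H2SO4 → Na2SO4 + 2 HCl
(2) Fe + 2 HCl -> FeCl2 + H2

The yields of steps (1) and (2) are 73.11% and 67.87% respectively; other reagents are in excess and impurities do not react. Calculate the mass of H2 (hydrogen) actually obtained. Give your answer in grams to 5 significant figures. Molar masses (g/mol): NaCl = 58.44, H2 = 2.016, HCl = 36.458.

2.4314 g

Pure NaCl = 391.14 × 0.7263 = 284.085 g.
n(NaCl) = 284.085 / 58.44 = 4.86114 mol.
Step 1 (NaCl:HCl = 2:2): theoretical n(HCl) = 4.86114 mol; at 73.11% yield, n(HCl) = 3.55398 mol.
Step 2 (HCl:H2 = 2:1): theoretical n(H2) = 1.77699 mol, so theoretical mass = 1.77699 × 2.016 = 3.58241 g.
At 67.87% yield, actual mass of H2 = 3.58241 × 0.6787 = 2.43138 g.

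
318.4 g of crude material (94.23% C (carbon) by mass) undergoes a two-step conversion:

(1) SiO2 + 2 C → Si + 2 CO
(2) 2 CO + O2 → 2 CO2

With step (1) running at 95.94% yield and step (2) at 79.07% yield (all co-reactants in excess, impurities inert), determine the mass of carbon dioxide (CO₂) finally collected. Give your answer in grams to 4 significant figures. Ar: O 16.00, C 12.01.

834.0 g

Pure C = 318.4 × 0.9423 = 300.03 g.
M(C) = 12.01 g/mol.
M(CO2) = 12.01 + 2(16.00) = 44.01 g/mol.
n(C) = 300.03 / 12.01 = 24.982 mol.
Step 1 (C:CO = 2:2): theoretical n(CO) = 24.982 mol; at 95.94% yield, n(CO) = 23.967 mol.
Step 2 (CO:CO2 = 2:2): theoretical n(CO2) = 23.967 mol, so theoretical mass = 23.967 × 44.01 = 1054.8 g.
At 79.07% yield, actual mass of CO2 = 1054.8 × 0.7907 = 834.03 g.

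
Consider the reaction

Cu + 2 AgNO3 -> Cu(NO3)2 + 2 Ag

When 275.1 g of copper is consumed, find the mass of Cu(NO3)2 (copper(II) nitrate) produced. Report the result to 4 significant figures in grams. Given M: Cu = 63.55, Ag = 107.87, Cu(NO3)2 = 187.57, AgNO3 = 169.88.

812.0 g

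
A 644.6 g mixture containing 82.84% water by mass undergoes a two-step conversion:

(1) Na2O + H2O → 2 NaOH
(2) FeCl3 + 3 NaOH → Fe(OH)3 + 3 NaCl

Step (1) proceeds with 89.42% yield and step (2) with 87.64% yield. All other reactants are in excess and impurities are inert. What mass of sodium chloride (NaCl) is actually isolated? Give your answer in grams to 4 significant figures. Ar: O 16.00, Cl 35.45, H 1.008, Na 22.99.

2715 g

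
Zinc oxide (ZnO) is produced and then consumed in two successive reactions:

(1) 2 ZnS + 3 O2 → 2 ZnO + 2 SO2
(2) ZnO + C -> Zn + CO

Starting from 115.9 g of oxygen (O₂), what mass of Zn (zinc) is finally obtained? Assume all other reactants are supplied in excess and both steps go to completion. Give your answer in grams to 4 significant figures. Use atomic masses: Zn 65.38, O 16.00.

157.9 g

M(O2) = 2(16.00) = 32.00 g/mol.
M(Zn) = 65.38 g/mol.
n(O2) = 115.90 / 32.00 = 3.6219 mol.
Step 1 gives a 3:2 ratio of O2 to ZnO, so n(ZnO) = 2.4146 mol.
In step 2 the ZnO:Zn ratio is 1:1, so n(Zn) = 2.4146 mol.
Mass of Zn = 2.4146 × 65.38 = 157.87 g.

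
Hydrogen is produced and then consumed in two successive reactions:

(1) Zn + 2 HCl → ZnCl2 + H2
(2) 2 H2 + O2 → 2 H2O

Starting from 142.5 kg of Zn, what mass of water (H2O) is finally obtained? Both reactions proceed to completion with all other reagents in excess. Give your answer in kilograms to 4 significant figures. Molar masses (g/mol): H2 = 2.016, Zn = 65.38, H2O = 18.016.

142.5 kg = 142500 g.
n(Zn) = 142500 / 65.38 = 2179.6 mol.
Step 1 gives a 1:1 ratio of Zn to H2, so n(H2) = 2179.6 mol.
In step 2 the H2:H2O ratio is 2:2, so n(H2O) = 2179.6 mol.
Mass of H2O = 2179.6 × 18.016 = 39267 g = 39.27 kg.

39.27 kg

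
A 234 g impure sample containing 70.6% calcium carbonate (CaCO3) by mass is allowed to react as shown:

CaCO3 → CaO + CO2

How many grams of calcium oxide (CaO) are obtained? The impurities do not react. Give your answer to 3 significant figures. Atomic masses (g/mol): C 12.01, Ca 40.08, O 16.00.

92.6 g

Mass of pure CaCO3 = 234 g × 0.706 = 165.2 g.
M(CaCO3) = 40.08 + 12.01 + 3(16.00) = 100.09 g/mol.
M(CaO) = 40.08 + 16.00 = 56.08 g/mol.
n(CaCO3) = 165.2 g / 100.09 g/mol = 1.651 mol.
From the equation the CaCO3:CaO mole ratio is 1:1, so n(CaO) = 1.651 × 1/1 = 1.651 mol.
Mass of CaO = 1.651 mol × 56.08 g/mol = 92.56 g.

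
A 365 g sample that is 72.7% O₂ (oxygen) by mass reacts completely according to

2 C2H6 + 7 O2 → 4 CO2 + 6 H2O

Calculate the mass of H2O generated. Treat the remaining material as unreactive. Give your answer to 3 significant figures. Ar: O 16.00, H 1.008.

128 g

Mass of pure O2 = 365 g × 0.727 = 265.4 g.
M(O2) = 2(16.00) = 32.00 g/mol.
M(H2O) = 2(1.008) + 16.00 = 18.016 g/mol.
n(O2) = 265.4 g / 32.00 g/mol = 8.292 mol.
From the equation the O2:H2O mole ratio is 7:6, so n(H2O) = 8.292 × 6/7 = 7.108 mol.
Mass of H2O = 7.108 mol × 18.016 g/mol = 128.1 g.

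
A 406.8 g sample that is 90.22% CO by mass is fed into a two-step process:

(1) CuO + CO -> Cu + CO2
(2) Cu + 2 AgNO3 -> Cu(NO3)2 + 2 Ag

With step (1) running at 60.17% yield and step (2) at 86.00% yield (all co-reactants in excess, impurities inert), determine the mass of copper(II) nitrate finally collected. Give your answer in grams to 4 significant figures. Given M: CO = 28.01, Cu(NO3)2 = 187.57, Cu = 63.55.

1272 g

Pure CO = 406.8 × 0.9022 = 367.01 g.
n(CO) = 367.01 / 28.01 = 13.103 mol.
Step 1 (CO:Cu = 1:1): theoretical n(Cu) = 13.103 mol; at 60.17% yield, n(Cu) = 7.8841 mol.
Step 2 (Cu:Cu(NO3)2 = 1:1): theoretical n(Cu(NO3)2) = 7.8841 mol, so theoretical mass = 7.8841 × 187.57 = 1478.8 g.
At 86.00% yield, actual mass of Cu(NO3)2 = 1478.8 × 0.8600 = 1271.8 g.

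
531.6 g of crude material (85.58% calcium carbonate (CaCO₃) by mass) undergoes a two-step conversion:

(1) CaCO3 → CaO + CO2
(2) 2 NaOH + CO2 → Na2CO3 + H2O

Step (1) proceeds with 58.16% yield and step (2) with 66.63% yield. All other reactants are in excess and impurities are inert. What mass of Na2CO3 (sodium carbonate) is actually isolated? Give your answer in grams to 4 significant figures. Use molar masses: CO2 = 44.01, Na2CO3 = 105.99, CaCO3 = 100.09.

186.7 g

Pure CaCO3 = 531.6 × 0.8558 = 454.94 g.
n(CaCO3) = 454.94 / 100.09 = 4.5453 mol.
Step 1 (CaCO3:CO2 = 1:1): theoretical n(CO2) = 4.5453 mol; at 58.16% yield, n(CO2) = 2.6436 mol.
Step 2 (CO2:Na2CO3 = 1:1): theoretical n(Na2CO3) = 2.6436 mol, so theoretical mass = 2.6436 × 105.99 = 280.19 g.
At 66.63% yield, actual mass of Na2CO3 = 280.19 × 0.6663 = 186.69 g.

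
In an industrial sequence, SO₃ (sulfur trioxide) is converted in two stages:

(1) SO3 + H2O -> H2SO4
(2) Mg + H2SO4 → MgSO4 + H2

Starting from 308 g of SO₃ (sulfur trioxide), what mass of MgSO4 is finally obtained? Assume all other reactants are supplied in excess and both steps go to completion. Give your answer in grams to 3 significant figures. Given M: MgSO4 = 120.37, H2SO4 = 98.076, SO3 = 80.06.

n(SO3) = 308.0 / 80.06 = 3.847 mol.
Step 1 gives a 1:1 ratio of SO3 to H2SO4, so n(H2SO4) = 3.847 mol.
In step 2 the H2SO4:MgSO4 ratio is 1:1, so n(MgSO4) = 3.847 mol.
Mass of MgSO4 = 3.847 × 120.37 = 463.1 g.

463 g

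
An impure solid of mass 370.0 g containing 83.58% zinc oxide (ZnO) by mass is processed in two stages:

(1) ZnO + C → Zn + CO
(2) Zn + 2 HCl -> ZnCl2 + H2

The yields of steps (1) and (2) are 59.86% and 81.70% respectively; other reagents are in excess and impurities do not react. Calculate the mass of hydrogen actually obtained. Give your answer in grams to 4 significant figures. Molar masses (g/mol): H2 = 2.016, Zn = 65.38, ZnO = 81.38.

Pure ZnO = 370.0 × 0.8358 = 309.25 g.
n(ZnO) = 309.25 / 81.38 = 3.8000 mol.
Step 1 (ZnO:Zn = 1:1): theoretical n(Zn) = 3.8000 mol; at 59.86% yield, n(Zn) = 2.2747 mol.
Step 2 (Zn:H2 = 1:1): theoretical n(H2) = 2.2747 mol, so theoretical mass = 2.2747 × 2.016 = 4.5858 g.
At 81.70% yield, actual mass of H2 = 4.5858 × 0.8170 = 3.7466 g.

3.747 g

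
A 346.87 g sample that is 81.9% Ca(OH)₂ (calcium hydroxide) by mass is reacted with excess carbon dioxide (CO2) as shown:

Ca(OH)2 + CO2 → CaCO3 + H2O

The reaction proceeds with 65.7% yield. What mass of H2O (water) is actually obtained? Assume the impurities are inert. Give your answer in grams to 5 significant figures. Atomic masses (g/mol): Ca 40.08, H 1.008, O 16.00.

45.382 g

Pure Ca(OH)2 available = 346.87 g × 0.819 = 284.087 g.
M(Ca(OH)2) = 40.08 + 2(16.00) + 2(1.008) = 74.096 g/mol.
M(H2O) = 2(1.008) + 16.00 = 18.016 g/mol.
n(Ca(OH)2) = 284.087 g / 74.096 g/mol = 3.83403 mol.
From the equation the Ca(OH)2:H2O mole ratio is 1:1, so n(H2O) = 3.83403 × 1/1 = 3.83403 mol.
Mass of H2O = 3.83403 mol × 18.016 g/mol = 69.0739 g.
Actual mass collected = 69.0739 g × 0.657 = 45.3816 g.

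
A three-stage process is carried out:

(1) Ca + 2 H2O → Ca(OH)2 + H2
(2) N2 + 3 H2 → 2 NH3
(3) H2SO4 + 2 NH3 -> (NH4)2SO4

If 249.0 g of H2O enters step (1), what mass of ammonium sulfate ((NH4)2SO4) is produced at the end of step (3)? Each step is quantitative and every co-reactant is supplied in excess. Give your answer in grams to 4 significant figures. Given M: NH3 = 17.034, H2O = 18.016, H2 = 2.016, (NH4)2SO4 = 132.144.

304.4 g

n(H2O) = 249.0 / 18.016 = 13.821 mol.
Reaction (1): H2O→H2 ratio 2:1 ⇒ n(H2) = 6.9105 mol.
Reaction (2): H2→NH3 ratio 3:2 ⇒ n(NH3) = 4.6070 mol.
Reaction (3): NH3→(NH4)2SO4 ratio 2:1 ⇒ n((NH4)2SO4) = 2.3035 mol.
Mass of (NH4)2SO4 = 2.3035 × 132.144 = 304.39 g.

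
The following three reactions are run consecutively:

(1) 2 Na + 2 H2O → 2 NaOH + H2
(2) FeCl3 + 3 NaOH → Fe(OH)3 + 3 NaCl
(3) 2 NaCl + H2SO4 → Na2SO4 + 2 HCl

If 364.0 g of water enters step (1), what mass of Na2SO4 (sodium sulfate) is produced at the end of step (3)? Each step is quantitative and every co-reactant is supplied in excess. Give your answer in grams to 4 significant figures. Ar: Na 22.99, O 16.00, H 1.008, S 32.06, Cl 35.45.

1435 g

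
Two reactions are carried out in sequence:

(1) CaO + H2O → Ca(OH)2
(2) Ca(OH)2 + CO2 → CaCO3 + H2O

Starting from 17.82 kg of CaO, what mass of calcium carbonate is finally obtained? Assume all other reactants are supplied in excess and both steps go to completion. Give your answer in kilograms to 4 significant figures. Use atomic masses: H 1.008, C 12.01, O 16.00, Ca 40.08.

31.80 kg

M(CaO) = 40.08 + 16.00 = 56.08 g/mol.
M(CaCO3) = 40.08 + 12.01 + 3(16.00) = 100.09 g/mol.
17.82 kg = 17820 g.
n(CaO) = 17820 / 56.08 = 317.76 mol.
Step 1 gives a 1:1 ratio of CaO to Ca(OH)2, so n(Ca(OH)2) = 317.76 mol.
In step 2 the Ca(OH)2:CaCO3 ratio is 1:1, so n(CaCO3) = 317.76 mol.
Mass of CaCO3 = 317.76 × 100.09 = 31805 g = 31.80 kg.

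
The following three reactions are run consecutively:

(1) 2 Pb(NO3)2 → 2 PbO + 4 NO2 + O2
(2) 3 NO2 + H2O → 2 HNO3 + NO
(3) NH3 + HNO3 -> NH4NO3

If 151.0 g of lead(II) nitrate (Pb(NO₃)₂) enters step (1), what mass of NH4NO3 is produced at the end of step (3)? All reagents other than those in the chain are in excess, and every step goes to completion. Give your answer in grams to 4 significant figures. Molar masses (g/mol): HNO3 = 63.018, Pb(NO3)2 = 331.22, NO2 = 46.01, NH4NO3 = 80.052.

48.66 g

n(Pb(NO3)2) = 151.0 / 331.22 = 0.45589 mol.
Reaction (1): Pb(NO3)2→NO2 ratio 2:4 ⇒ n(NO2) = 0.91178 mol.
Reaction (2): NO2→HNO3 ratio 3:2 ⇒ n(HNO3) = 0.60785 mol.
Reaction (3): HNO3→NH4NO3 ratio 1:1 ⇒ n(NH4NO3) = 0.60785 mol.
Mass of NH4NO3 = 0.60785 × 80.052 = 48.660 g.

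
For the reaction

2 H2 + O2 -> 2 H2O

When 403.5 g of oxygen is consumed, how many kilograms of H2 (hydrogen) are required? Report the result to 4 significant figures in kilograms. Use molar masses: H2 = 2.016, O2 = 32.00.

0.05084 kg

n(O2) = 403.50 g / 32.00 g/mol = 12.609 mol.
From the equation the O2:H2 mole ratio is 1:2, so n(H2) = 12.609 × 2/1 = 25.219 mol.
Mass of H2 = 25.219 mol × 2.016 g/mol = 50.841 g.
Converting to kg: 50.841 g = 0.05084 kg.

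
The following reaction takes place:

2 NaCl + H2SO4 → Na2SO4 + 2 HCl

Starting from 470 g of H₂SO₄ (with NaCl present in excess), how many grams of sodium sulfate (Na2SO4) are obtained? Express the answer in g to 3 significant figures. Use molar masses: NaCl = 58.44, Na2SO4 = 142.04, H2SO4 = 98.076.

n(H2SO4) = 470.0 g / 98.076 g/mol = 4.792 mol.
From the equation the H2SO4:Na2SO4 mole ratio is 1:1, so n(Na2SO4) = 4.792 × 1/1 = 4.792 mol.
Mass of Na2SO4 = 4.792 mol × 142.04 g/mol = 680.7 g.

681 g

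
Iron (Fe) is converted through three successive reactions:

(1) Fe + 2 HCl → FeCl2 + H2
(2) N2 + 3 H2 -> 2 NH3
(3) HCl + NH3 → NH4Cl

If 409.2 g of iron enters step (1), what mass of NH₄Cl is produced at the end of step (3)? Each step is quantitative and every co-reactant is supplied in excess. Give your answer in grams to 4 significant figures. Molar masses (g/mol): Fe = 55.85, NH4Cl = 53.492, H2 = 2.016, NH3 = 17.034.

n(Fe) = 409.2 / 55.85 = 7.3268 mol.
Reaction (1): Fe→H2 ratio 1:1 ⇒ n(H2) = 7.3268 mol.
Reaction (2): H2→NH3 ratio 3:2 ⇒ n(NH3) = 4.8845 mol.
Reaction (3): NH3→NH4Cl ratio 1:1 ⇒ n(NH4Cl) = 4.8845 mol.
Mass of NH4Cl = 4.8845 × 53.492 = 261.28 g.

261.3 g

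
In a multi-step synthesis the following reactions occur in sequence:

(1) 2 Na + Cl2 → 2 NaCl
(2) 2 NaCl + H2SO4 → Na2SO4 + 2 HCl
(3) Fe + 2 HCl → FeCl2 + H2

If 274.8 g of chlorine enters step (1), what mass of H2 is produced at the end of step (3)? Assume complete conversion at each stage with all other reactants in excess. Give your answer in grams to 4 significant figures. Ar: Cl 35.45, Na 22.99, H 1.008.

M(Cl2) = 2(35.45) = 70.90 g/mol.
M(H2) = 2(1.008) = 2.016 g/mol.
n(Cl2) = 274.8 / 70.90 = 3.8759 mol.
Reaction (1): Cl2→NaCl ratio 1:2 ⇒ n(NaCl) = 7.7518 mol.
Reaction (2): NaCl→HCl ratio 2:2 ⇒ n(HCl) = 7.7518 mol.
Reaction (3): HCl→H2 ratio 2:1 ⇒ n(H2) = 3.8759 mol.
Mass of H2 = 3.8759 × 2.016 = 7.8138 g.

7.814 g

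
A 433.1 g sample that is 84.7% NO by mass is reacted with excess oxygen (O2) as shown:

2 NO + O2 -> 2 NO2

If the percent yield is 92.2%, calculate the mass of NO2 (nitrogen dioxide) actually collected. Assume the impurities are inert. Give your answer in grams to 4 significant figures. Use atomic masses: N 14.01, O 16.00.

518.5 g

Pure NO available = 433.1 g × 0.847 = 366.84 g.
M(NO) = 14.01 + 16.00 = 30.01 g/mol.
M(NO2) = 14.01 + 2(16.00) = 46.01 g/mol.
n(NO) = 366.84 g / 30.01 g/mol = 12.224 mol.
From the equation the NO:NO2 mole ratio is 2:2, so n(NO2) = 12.224 × 2/2 = 12.224 mol.
Mass of NO2 = 12.224 mol × 46.01 g/mol = 562.42 g.
Actual mass collected = 562.42 g × 0.922 = 518.55 g.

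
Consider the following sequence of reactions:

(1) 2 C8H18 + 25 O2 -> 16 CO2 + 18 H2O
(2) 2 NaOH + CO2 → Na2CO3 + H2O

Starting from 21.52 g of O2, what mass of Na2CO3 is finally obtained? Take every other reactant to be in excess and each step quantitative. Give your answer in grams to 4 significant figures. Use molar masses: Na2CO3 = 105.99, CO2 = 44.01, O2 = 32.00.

45.62 g

n(O2) = 21.520 / 32.00 = 0.67250 mol.
Step 1 gives a 25:16 ratio of O2 to CO2, so n(CO2) = 0.43040 mol.
In step 2 the CO2:Na2CO3 ratio is 1:1, so n(Na2CO3) = 0.43040 mol.
Mass of Na2CO3 = 0.43040 × 105.99 = 45.618 g.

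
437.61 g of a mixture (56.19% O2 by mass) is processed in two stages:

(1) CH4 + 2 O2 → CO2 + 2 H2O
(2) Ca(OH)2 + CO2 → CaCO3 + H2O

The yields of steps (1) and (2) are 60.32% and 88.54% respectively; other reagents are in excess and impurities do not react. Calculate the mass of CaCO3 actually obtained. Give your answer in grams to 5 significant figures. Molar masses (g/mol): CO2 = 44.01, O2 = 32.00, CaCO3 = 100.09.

205.38 g

Pure O2 = 437.61 × 0.5619 = 245.893 g.
n(O2) = 245.893 / 32.00 = 7.68416 mol.
Step 1 (O2:CO2 = 2:1): theoretical n(CO2) = 3.84208 mol; at 60.32% yield, n(CO2) = 2.31754 mol.
Step 2 (CO2:CaCO3 = 1:1): theoretical n(CaCO3) = 2.31754 mol, so theoretical mass = 2.31754 × 100.09 = 231.963 g.
At 88.54% yield, actual mass of CaCO3 = 231.963 × 0.8854 = 205.380 g.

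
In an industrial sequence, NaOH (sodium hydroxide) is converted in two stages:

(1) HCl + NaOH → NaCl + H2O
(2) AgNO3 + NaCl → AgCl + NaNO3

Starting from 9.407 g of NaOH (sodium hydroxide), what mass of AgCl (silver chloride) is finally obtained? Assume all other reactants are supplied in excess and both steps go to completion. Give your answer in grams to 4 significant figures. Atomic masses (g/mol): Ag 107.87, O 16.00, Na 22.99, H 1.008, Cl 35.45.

M(NaOH) = 22.99 + 16.00 + 1.008 = 39.998 g/mol.
M(AgCl) = 107.87 + 35.45 = 143.32 g/mol.
n(NaOH) = 9.4070 / 39.998 = 0.23519 mol.
Step 1 gives a 1:1 ratio of NaOH to NaCl, so n(NaCl) = 0.23519 mol.
In step 2 the NaCl:AgCl ratio is 1:1, so n(AgCl) = 0.23519 mol.
Mass of AgCl = 0.23519 × 143.32 = 33.707 g.

33.71 g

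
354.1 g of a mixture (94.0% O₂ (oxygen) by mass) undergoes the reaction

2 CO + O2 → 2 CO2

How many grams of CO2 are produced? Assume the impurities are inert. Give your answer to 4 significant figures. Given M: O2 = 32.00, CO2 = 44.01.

Mass of pure O2 = 354.1 g × 0.940 = 332.85 g.
n(O2) = 332.85 g / 32.00 g/mol = 10.402 mol.
From the equation the O2:CO2 mole ratio is 1:2, so n(CO2) = 10.402 × 2/1 = 20.803 mol.
Mass of CO2 = 20.803 mol × 44.01 g/mol = 915.56 g.

915.6 g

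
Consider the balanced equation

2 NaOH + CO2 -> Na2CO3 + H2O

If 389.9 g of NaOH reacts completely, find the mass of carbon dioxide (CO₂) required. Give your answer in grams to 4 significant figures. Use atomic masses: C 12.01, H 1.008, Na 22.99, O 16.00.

214.5 g

M(NaOH) = 22.99 + 16.00 + 1.008 = 39.998 g/mol.
M(CO2) = 12.01 + 2(16.00) = 44.01 g/mol.
n(NaOH) = 389.90 g / 39.998 g/mol = 9.7480 mol.
From the equation the NaOH:CO2 mole ratio is 2:1, so n(CO2) = 9.7480 × 1/2 = 4.8740 mol.
Mass of CO2 = 4.8740 mol × 44.01 g/mol = 214.50 g.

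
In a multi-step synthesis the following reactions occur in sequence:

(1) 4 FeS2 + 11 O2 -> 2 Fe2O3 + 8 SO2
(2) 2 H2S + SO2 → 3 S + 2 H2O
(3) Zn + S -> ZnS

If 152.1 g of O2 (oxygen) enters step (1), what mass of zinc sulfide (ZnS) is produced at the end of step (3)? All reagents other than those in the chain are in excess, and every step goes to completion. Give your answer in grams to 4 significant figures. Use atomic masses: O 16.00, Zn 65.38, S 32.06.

1010 g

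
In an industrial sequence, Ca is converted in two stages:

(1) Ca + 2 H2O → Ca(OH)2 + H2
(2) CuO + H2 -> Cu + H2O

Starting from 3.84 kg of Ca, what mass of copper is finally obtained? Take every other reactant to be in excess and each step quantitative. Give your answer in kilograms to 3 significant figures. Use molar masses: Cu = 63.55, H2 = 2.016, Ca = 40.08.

3.84 kg = 3840 g.
n(Ca) = 3840 / 40.08 = 95.81 mol.
Step 1 gives a 1:1 ratio of Ca to H2, so n(H2) = 95.81 mol.
In step 2 the H2:Cu ratio is 1:1, so n(Cu) = 95.81 mol.
Mass of Cu = 95.81 × 63.55 = 6089 g = 6.09 kg.

6.09 kg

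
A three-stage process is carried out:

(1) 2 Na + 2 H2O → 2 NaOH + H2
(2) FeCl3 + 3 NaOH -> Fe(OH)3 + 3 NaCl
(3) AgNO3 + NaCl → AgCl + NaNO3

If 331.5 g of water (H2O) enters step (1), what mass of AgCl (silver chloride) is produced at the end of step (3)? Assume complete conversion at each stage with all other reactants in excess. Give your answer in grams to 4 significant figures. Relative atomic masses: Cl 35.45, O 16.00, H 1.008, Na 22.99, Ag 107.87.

2637 g

M(H2O) = 2(1.008) + 16.00 = 18.016 g/mol.
M(AgCl) = 107.87 + 35.45 = 143.32 g/mol.
n(H2O) = 331.5 / 18.016 = 18.400 mol.
Reaction (1): H2O→NaOH ratio 2:2 ⇒ n(NaOH) = 18.400 mol.
Reaction (2): NaOH→NaCl ratio 3:3 ⇒ n(NaCl) = 18.400 mol.
Reaction (3): NaCl→AgCl ratio 1:1 ⇒ n(AgCl) = 18.400 mol.
Mass of AgCl = 18.400 × 143.32 = 2637.1 g.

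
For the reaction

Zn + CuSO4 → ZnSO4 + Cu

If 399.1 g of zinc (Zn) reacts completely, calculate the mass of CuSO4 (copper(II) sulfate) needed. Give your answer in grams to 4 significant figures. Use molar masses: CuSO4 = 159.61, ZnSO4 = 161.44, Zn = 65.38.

n(Zn) = 399.10 g / 65.38 g/mol = 6.1043 mol.
From the equation the Zn:CuSO4 mole ratio is 1:1, so n(CuSO4) = 6.1043 × 1/1 = 6.1043 mol.
Mass of CuSO4 = 6.1043 mol × 159.61 g/mol = 974.31 g.

974.3 g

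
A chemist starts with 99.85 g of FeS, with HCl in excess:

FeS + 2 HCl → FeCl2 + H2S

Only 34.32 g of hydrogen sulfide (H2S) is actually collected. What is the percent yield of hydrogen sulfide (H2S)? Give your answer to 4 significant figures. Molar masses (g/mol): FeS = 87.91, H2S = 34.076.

n(FeS) = 99.850 g / 87.91 g/mol = 1.1358 mol.
From the equation the FeS:H2S mole ratio is 1:1, so n(H2S) = 1.1358 × 1/1 = 1.1358 mol.
Mass of H2S = 1.1358 mol × 34.076 g/mol = 38.704 g.
This is the theoretical yield. Percent yield = 34.32 g / 38.704 g × 100% = 88.672%.

88.67 %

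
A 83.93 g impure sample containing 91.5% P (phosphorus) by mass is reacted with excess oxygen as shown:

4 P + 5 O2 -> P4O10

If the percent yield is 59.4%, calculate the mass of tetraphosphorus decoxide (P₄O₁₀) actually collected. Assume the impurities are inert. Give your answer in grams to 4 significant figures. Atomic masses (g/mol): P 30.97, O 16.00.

104.5 g

Pure P available = 83.93 g × 0.915 = 76.796 g.
M(P) = 30.97 g/mol.
M(P4O10) = 4(30.97) + 10(16.00) = 283.88 g/mol.
n(P) = 76.796 g / 30.97 g/mol = 2.4797 mol.
From the equation the P:P4O10 mole ratio is 4:1, so n(P4O10) = 2.4797 × 1/4 = 0.61992 mol.
Mass of P4O10 = 0.61992 mol × 283.88 g/mol = 175.98 g.
Actual mass collected = 175.98 g × 0.594 = 104.53 g.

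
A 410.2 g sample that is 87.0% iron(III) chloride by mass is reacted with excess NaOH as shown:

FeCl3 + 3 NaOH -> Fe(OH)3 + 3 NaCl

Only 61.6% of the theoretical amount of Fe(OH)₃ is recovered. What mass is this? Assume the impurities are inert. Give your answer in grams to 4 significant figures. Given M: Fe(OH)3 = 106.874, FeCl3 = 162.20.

Pure FeCl3 available = 410.2 g × 0.870 = 356.87 g.
n(FeCl3) = 356.87 g / 162.20 g/mol = 2.2002 mol.
From the equation the FeCl3:Fe(OH)3 mole ratio is 1:1, so n(Fe(OH)3) = 2.2002 × 1/1 = 2.2002 mol.
Mass of Fe(OH)3 = 2.2002 mol × 106.874 g/mol = 235.15 g.
Actual mass collected = 235.15 g × 0.616 = 144.85 g.

144.8 g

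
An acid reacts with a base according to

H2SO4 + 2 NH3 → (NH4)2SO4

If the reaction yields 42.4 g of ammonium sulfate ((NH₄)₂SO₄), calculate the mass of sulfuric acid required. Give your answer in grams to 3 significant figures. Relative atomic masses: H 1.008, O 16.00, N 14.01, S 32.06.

31.5 g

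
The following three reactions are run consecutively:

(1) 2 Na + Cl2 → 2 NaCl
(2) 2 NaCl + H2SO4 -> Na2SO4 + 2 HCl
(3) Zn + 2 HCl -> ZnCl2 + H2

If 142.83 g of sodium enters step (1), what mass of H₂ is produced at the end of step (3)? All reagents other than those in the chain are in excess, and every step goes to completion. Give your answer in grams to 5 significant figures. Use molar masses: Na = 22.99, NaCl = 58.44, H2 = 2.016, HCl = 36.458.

6.2624 g

n(Na) = 142.83 / 22.99 = 6.21270 mol.
Reaction (1): Na→NaCl ratio 2:2 ⇒ n(NaCl) = 6.21270 mol.
Reaction (2): NaCl→HCl ratio 2:2 ⇒ n(HCl) = 6.21270 mol.
Reaction (3): HCl→H2 ratio 2:1 ⇒ n(H2) = 3.10635 mol.
Mass of H2 = 3.10635 × 2.016 = 6.26240 g.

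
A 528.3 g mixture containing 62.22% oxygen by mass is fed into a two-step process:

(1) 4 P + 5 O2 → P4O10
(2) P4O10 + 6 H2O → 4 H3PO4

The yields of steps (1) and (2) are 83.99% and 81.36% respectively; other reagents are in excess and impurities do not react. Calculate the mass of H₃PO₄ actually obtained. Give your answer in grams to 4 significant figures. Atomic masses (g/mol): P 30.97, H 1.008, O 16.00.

Pure O2 = 528.3 × 0.6222 = 328.71 g.
M(O2) = 2(16.00) = 32.00 g/mol.
M(H3PO4) = 3(1.008) + 30.97 + 4(16.00) = 97.994 g/mol.
n(O2) = 328.71 / 32.00 = 10.272 mol.
Step 1 (O2:P4O10 = 5:1): theoretical n(P4O10) = 2.0544 mol; at 83.99% yield, n(P4O10) = 1.7255 mol.
Step 2 (P4O10:H3PO4 = 1:4): theoretical n(H3PO4) = 6.9021 mol, so theoretical mass = 6.9021 × 97.994 = 676.36 g.
At 81.36% yield, actual mass of H3PO4 = 676.36 × 0.8136 = 550.29 g.

550.3 g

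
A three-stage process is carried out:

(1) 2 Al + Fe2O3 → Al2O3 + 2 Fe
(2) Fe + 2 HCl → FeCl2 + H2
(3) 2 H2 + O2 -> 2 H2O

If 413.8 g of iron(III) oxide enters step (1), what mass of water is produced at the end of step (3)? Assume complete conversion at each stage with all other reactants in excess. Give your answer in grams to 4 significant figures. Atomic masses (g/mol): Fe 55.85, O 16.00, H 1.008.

93.36 g

M(Fe2O3) = 2(55.85) + 3(16.00) = 159.70 g/mol.
M(H2O) = 2(1.008) + 16.00 = 18.016 g/mol.
n(Fe2O3) = 413.8 / 159.70 = 2.5911 mol.
Reaction (1): Fe2O3→Fe ratio 1:2 ⇒ n(Fe) = 5.1822 mol.
Reaction (2): Fe→H2 ratio 1:1 ⇒ n(H2) = 5.1822 mol.
Reaction (3): H2→H2O ratio 2:2 ⇒ n(H2O) = 5.1822 mol.
Mass of H2O = 5.1822 × 18.016 = 93.363 g.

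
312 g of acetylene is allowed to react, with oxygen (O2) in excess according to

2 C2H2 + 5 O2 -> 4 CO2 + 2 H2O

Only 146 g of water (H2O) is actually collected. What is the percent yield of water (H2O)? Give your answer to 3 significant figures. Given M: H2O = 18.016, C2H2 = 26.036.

n(C2H2) = 312.0 g / 26.036 g/mol = 11.98 mol.
From the equation the C2H2:H2O mole ratio is 2:2, so n(H2O) = 11.98 × 2/2 = 11.98 mol.
Mass of H2O = 11.98 mol × 18.016 g/mol = 215.9 g.
This is the theoretical yield. Percent yield = 146 g / 215.9 g × 100% = 67.63%.

67.6 %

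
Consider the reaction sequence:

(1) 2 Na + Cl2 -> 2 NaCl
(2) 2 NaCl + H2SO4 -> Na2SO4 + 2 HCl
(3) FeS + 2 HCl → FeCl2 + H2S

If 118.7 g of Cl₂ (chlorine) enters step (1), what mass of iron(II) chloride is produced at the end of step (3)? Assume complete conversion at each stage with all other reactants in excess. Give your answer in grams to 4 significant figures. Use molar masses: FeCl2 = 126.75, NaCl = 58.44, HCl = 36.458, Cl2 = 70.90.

212.2 g

n(Cl2) = 118.7 / 70.90 = 1.6742 mol.
Reaction (1): Cl2→NaCl ratio 1:2 ⇒ n(NaCl) = 3.3484 mol.
Reaction (2): NaCl→HCl ratio 2:2 ⇒ n(HCl) = 3.3484 mol.
Reaction (3): HCl→FeCl2 ratio 2:1 ⇒ n(FeCl2) = 1.6742 mol.
Mass of FeCl2 = 1.6742 × 126.75 = 212.20 g.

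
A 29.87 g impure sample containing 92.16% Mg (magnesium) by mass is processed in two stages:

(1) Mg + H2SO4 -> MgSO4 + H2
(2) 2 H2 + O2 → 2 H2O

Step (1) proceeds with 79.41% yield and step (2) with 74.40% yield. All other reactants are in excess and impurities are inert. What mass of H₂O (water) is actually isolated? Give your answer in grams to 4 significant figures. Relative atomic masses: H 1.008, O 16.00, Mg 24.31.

Pure Mg = 29.87 × 0.9216 = 27.528 g.
M(Mg) = 24.31 g/mol.
M(H2O) = 2(1.008) + 16.00 = 18.016 g/mol.
n(Mg) = 27.528 / 24.31 = 1.1324 mol.
Step 1 (Mg:H2 = 1:1): theoretical n(H2) = 1.1324 mol; at 79.41% yield, n(H2) = 0.89922 mol.
Step 2 (H2:H2O = 2:2): theoretical n(H2O) = 0.89922 mol, so theoretical mass = 0.89922 × 18.016 = 16.200 g.
At 74.40% yield, actual mass of H2O = 16.200 × 0.7440 = 12.053 g.

12.05 g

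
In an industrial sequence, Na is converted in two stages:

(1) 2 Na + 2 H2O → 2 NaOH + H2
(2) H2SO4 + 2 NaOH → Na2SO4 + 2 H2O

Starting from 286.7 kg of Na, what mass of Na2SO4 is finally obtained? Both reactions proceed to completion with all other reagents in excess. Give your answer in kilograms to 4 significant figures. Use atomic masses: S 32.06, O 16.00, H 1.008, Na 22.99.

885.7 kg

M(Na) = 22.99 g/mol.
M(Na2SO4) = 2(22.99) + 32.06 + 4(16.00) = 142.04 g/mol.
286.7 kg = 286700 g.
n(Na) = 286700 / 22.99 = 12471 mol.
Step 1 gives a 2:2 ratio of Na to NaOH, so n(NaOH) = 12471 mol.
In step 2 the NaOH:Na2SO4 ratio is 2:1, so n(Na2SO4) = 6235.3 mol.
Mass of Na2SO4 = 6235.3 × 142.04 = 885660 g = 885.7 kg.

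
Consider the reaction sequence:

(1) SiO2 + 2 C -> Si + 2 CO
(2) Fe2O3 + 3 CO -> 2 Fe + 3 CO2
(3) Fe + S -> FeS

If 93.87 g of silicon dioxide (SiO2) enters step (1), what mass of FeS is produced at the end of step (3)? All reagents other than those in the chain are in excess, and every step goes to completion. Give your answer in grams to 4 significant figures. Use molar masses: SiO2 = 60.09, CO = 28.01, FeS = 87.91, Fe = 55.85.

n(SiO2) = 93.87 / 60.09 = 1.5622 mol.
Reaction (1): SiO2→CO ratio 1:2 ⇒ n(CO) = 3.1243 mol.
Reaction (2): CO→Fe ratio 3:2 ⇒ n(Fe) = 2.0829 mol.
Reaction (3): Fe→FeS ratio 1:1 ⇒ n(FeS) = 2.0829 mol.
Mass of FeS = 2.0829 × 87.91 = 183.11 g.

183.1 g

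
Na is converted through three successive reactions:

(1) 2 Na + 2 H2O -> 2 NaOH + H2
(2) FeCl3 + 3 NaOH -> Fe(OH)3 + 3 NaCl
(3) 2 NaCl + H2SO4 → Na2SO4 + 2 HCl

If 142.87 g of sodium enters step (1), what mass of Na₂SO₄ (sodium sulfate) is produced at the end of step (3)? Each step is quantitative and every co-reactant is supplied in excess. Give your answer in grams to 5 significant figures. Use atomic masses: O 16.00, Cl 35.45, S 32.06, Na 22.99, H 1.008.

441.35 g

M(Na) = 22.99 g/mol.
M(Na2SO4) = 2(22.99) + 32.06 + 4(16.00) = 142.04 g/mol.
n(Na) = 142.87 / 22.99 = 6.21444 mol.
Reaction (1): Na→NaOH ratio 2:2 ⇒ n(NaOH) = 6.21444 mol.
Reaction (2): NaOH→NaCl ratio 3:3 ⇒ n(NaCl) = 6.21444 mol.
Reaction (3): NaCl→Na2SO4 ratio 2:1 ⇒ n(Na2SO4) = 3.10722 mol.
Mass of Na2SO4 = 3.10722 × 142.04 = 441.350 g.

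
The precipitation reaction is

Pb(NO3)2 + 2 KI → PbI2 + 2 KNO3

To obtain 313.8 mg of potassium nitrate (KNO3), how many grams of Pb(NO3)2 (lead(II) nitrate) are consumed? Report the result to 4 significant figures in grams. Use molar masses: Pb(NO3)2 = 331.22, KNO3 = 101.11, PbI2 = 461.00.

0.5140 g

Convert: 313.8 mg = 0.31380 g.
n(KNO3) = 0.31380 g / 101.11 g/mol = 0.0031036 mol.
From the equation the KNO3:Pb(NO3)2 mole ratio is 2:1, so n(Pb(NO3)2) = 0.0031036 × 1/2 = 0.0015518 mol.
Mass of Pb(NO3)2 = 0.0015518 mol × 331.22 g/mol = 0.51398 g.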